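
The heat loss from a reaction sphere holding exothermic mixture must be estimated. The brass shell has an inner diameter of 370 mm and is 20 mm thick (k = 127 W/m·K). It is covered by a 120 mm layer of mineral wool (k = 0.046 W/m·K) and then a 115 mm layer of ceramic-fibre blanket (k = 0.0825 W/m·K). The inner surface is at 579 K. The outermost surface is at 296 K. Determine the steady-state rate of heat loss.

Q ≈ 72.7 W

Radial (spherical) resistances in series:
R_brass shell = (1/0.185 − 1/0.205)/(4π×127) = 3.304×10^-4 K/W
R_mineral wool = (1/0.205 − 1/0.325)/(4π×0.046) = 3.116 K/W
R_ceramic-fibre blanket = (1/0.325 − 1/0.44)/(4π×0.0825) = 0.7757 K/W
R_total = 3.892 K/W
Q = ΔT/R_total = 283/3.892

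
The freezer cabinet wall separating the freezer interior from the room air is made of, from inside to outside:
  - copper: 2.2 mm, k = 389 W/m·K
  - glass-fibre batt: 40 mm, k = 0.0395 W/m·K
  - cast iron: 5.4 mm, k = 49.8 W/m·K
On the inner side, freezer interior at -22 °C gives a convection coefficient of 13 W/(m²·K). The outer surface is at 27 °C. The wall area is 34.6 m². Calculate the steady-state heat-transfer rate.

Q ≈ 1560 W

Model the wall as resistances in series:
R_inner film = 1/(h_i·A) = 1/(13×34.6) = 0.002223 K/W
R_copper = L/(kA) = 0.0022/(389×34.6) = 1.635×10^-7 K/W
R_glass-fibre batt = L/(kA) = 0.04/(0.0395×34.6) = 0.02927 K/W
R_cast iron = L/(kA) = 0.0054/(49.8×34.6) = 3.134×10^-6 K/W
R_total = 0.03149 K/W
Q = ΔT / R_total = 49 / 0.03149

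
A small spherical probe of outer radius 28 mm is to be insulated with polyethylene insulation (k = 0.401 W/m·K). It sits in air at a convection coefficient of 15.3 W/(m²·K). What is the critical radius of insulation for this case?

For a sphere r_cr = 2k/h = 2×0.401/15.3
r_cr = 52.4 mm; since the bare radius (28 mm) is below r_cr, adding a thin layer of insulation will *increase* heat loss.

r_cr ≈ 52.4 mm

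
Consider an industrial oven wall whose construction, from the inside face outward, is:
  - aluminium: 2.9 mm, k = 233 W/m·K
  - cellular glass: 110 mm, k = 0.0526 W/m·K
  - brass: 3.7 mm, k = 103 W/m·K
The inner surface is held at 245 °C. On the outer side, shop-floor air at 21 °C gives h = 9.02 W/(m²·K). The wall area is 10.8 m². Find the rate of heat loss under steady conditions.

Q ≈ 1100 W

Thermal resistances in series:
R_aluminium = L/(kA) = 0.0029/(233×10.8) = 1.152×10^-6 K/W
R_cellular glass = L/(kA) = 0.11/(0.0526×10.8) = 0.1936 K/W
R_brass = L/(kA) = 0.0037/(103×10.8) = 3.326×10^-6 K/W
R_outer film = 1/(h_o·A) = 1/(9.02×10.8) = 0.01027 K/W
R_total = 0.2039 K/W
Q = ΔT / R_total = 224 / 0.2039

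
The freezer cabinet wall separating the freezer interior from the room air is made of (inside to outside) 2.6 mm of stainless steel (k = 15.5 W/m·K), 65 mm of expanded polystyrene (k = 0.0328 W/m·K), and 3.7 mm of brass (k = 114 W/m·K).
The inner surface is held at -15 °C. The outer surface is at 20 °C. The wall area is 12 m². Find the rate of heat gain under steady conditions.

Q ≈ 212 W

Treating each layer as a thermal resistance in series:
R_stainless steel = L/(kA) = 0.0026/(15.5×12) = 1.398×10^-5 K/W
R_expanded polystyrene = L/(kA) = 0.065/(0.0328×12) = 0.1651 K/W
R_brass = L/(kA) = 0.0037/(114×12) = 2.705×10^-6 K/W
R_total = 0.1652 K/W
Q = ΔT / R_total = 35 / 0.1652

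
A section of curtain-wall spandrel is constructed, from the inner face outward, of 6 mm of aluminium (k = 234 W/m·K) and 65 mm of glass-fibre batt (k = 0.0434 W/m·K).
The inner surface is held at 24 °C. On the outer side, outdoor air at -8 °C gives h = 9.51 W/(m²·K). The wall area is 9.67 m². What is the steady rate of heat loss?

Q ≈ 193 W

Thermal resistances in series:
R_aluminium = L/(kA) = 0.006/(234×9.67) = 2.652×10^-6 K/W
R_glass-fibre batt = L/(kA) = 0.065/(0.0434×9.67) = 0.1549 K/W
R_outer film = 1/(h_o·A) = 1/(9.51×9.67) = 0.01087 K/W
R_total = 0.1658 K/W
Q = ΔT / R_total = 32 / 0.1658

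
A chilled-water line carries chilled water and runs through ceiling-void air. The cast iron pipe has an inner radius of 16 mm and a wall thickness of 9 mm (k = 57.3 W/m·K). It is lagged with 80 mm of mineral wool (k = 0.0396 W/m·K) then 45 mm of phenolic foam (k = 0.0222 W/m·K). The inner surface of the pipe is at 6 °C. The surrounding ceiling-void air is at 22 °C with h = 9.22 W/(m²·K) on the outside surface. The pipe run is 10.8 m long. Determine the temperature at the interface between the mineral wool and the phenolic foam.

For a radial system each layer contributes R = ln(r_out/r_in)/(2πkL); films add R = 1/(hA).
R_cast iron pipe wall = ln(25/16)/(2π×57.3×10.8) = 1.148×10^-4 K/W
R_mineral wool = ln(105/25)/(2π×0.0396×10.8) = 0.534 K/W
R_phenolic foam = ln(150/105)/(2π×0.0222×10.8) = 0.2368 K/W
R_outer film = 1/(h_o·2πr_oL) = 1/(9.22×2π×0.15×10.8) = 0.01066 K/W
R_total = 0.7816 K/W
Q = ΔT/R_total = 16/0.7816
Q = 20.5 W
T_interface = T_inner + Q·ΣR(inner→interface) = 6 + 20.5×0.5342

T ≈ 16.9 °C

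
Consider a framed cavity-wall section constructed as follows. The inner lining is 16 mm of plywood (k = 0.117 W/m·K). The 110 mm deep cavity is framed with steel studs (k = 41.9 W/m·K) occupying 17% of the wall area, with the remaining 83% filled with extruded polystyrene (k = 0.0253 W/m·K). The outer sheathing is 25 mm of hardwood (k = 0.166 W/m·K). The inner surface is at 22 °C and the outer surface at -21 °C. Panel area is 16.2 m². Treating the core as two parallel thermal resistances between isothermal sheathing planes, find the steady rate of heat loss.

Q ≈ 2300 W

Sheathing layers in series; stud and cavity paths in parallel between them.
R_inner = 0.016/(0.117×16.2) = 0.008441 K/W
R_stud  = 0.11/(41.9×0.17×16.2) = 9.533×10^-4 K/W
R_cav   = 0.11/(0.0253×0.83×16.2) = 0.3234 K/W
1/R_core = 1/R_stud + 1/R_cav → R_core = 9.505×10^-4 K/W
R_outer = 0.025/(0.166×16.2) = 0.009296 K/W
R_total = 0.01869 K/W
Q = ΔT/R_total = 43/0.01869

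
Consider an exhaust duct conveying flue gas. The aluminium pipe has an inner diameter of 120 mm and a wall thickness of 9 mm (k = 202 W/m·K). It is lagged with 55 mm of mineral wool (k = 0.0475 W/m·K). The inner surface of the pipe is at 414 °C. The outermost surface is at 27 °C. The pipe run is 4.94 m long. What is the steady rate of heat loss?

Q ≈ 973 W

For a radial system each layer contributes R = ln(r_out/r_in)/(2πkL); films add R = 1/(hA).
R_aluminium pipe wall = ln(69/60)/(2π×202×4.94) = 2.229×10^-5 K/W
R_mineral wool = ln(124/69)/(2π×0.0475×4.94) = 0.3976 K/W
R_total = 0.3976 K/W
Q = ΔT/R_total = 387/0.3976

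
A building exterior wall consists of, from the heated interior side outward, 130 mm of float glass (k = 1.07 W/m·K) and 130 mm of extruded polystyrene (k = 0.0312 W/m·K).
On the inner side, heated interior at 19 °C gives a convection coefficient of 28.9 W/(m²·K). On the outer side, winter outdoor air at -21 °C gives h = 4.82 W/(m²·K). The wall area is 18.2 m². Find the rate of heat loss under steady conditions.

Model the wall as resistances in series:
R_inner film = 1/(h_i·A) = 1/(28.9×18.2) = 0.001901 K/W
R_float glass = L/(kA) = 0.13/(1.07×18.2) = 0.006676 K/W
R_extruded polystyrene = L/(kA) = 0.13/(0.0312×18.2) = 0.2289 K/W
R_outer film = 1/(h_o·A) = 1/(4.82×18.2) = 0.0114 K/W
R_total = 0.2489 K/W
Q = ΔT / R_total = 40 / 0.2489

Q ≈ 161 W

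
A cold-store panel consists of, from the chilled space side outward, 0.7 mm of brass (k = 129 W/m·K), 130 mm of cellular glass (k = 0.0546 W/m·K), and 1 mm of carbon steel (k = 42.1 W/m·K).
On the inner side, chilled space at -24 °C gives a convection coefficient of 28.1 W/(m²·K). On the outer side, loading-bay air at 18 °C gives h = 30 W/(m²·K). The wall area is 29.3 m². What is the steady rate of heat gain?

Q ≈ 502 W

Model the wall as resistances in series:
R_inner film = 1/(h_i·A) = 1/(28.1×29.3) = 0.001215 K/W
R_brass = L/(kA) = 0.0007/(129×29.3) = 1.852×10^-7 K/W
R_cellular glass = L/(kA) = 0.13/(0.0546×29.3) = 0.08126 K/W
R_carbon steel = L/(kA) = 0.001/(42.1×29.3) = 8.107×10^-7 K/W
R_outer film = 1/(h_o·A) = 1/(30×29.3) = 0.001138 K/W
R_total = 0.08361 K/W
Q = ΔT / R_total = 42 / 0.08361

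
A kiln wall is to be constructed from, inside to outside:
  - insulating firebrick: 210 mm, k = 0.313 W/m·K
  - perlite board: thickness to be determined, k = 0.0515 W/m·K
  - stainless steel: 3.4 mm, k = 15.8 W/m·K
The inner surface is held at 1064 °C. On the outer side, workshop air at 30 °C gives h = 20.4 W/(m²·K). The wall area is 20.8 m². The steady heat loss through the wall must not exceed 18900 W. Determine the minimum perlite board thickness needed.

Treating each layer as a thermal resistance in series:
R_insulating firebrick = L/(kA) = 0.21/(0.313×20.8) = 0.03226 K/W
R_stainless steel = L/(kA) = 0.0034/(15.8×20.8) = 1.035×10^-5 K/W
R_outer film = 1/(h_o·A) = 1/(20.4×20.8) = 0.002357 K/W
Sum of the known resistances R_other = 0.03462 K/W
Required total resistance R_tot = ΔT/Q_allow = 1034/18900 = 0.05471 K/W
R_perlite board = R_tot − R_other = 0.02009 K/W
L = R·k·A = 0.02009×0.0515×20.8

L ≈ 21.5 mm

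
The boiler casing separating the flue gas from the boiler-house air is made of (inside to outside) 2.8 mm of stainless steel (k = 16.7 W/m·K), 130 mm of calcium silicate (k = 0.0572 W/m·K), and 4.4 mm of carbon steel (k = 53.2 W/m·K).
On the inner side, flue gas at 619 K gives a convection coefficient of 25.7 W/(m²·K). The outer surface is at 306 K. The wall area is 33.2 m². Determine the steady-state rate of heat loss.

Q ≈ 4490 W

Treating each layer as a thermal resistance in series:
R_inner film = 1/(h_i·A) = 1/(25.7×33.2) = 0.001172 K/W
R_stainless steel = L/(kA) = 0.0028/(16.7×33.2) = 5.05×10^-6 K/W
R_calcium silicate = L/(kA) = 0.13/(0.0572×33.2) = 0.06846 K/W
R_carbon steel = L/(kA) = 0.0044/(53.2×33.2) = 2.491×10^-6 K/W
R_total = 0.06964 K/W
Q = ΔT / R_total = 313 / 0.06964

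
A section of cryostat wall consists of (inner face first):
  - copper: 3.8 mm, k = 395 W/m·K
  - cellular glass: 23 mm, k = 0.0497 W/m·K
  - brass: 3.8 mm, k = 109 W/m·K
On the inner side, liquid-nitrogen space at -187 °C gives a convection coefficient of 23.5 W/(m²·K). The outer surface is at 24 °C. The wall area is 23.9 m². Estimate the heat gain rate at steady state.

Q ≈ 9980 W

Model the wall as resistances in series:
R_inner film = 1/(h_i·A) = 1/(23.5×23.9) = 0.00178 K/W
R_copper = L/(kA) = 0.0038/(395×23.9) = 4.025×10^-7 K/W
R_cellular glass = L/(kA) = 0.023/(0.0497×23.9) = 0.01936 K/W
R_brass = L/(kA) = 0.0038/(109×23.9) = 1.459×10^-6 K/W
R_total = 0.02115 K/W
Q = ΔT / R_total = 211 / 0.02115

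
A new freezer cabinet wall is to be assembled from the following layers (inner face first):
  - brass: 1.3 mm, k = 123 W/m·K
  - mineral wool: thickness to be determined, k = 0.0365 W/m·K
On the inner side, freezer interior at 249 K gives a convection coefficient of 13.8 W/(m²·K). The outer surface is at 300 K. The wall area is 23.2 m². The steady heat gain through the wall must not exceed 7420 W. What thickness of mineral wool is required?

L ≈ 3.18 mm

Series thermal resistances:
R_inner film = 1/(h_i·A) = 1/(13.8×23.2) = 0.003123 K/W
R_brass = L/(kA) = 0.0013/(123×23.2) = 4.556×10^-7 K/W
Sum of the known resistances R_other = 0.003124 K/W
Required total resistance R_tot = ΔT/Q_allow = 51/7420 = 0.006873 K/W
R_mineral wool = R_tot − R_other = 0.003749 K/W
L = R·k·A = 0.003749×0.0365×23.2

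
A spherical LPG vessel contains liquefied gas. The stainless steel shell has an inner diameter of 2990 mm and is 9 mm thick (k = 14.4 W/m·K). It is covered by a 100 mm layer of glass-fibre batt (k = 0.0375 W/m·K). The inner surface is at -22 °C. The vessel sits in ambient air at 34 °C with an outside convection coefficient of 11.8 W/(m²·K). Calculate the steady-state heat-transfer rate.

Spherical conduction: R = (1/r_in − 1/r_out)/(4πk) per layer; series-sum.
R_stainless steel shell = (1/1.495 − 1/1.504)/(4π×14.4) = 2.212×10^-5 K/W
R_glass-fibre batt = (1/1.504 − 1/1.604)/(4π×0.0375) = 0.08796 K/W
R_outer film = 1/(h·4πr_o²) = 1/(11.8×4π×1.604²) = 0.002621 K/W
R_total = 0.09061 K/W
Q = ΔT/R_total = 56/0.09061

Q ≈ 618 W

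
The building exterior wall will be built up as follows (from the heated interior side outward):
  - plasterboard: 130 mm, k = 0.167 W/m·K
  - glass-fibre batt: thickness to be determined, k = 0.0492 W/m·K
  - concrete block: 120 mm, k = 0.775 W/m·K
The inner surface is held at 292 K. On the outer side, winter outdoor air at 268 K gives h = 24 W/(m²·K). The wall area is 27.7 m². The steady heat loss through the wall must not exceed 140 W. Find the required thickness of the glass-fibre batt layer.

Model the wall as resistances in series:
R_plasterboard = L/(kA) = 0.13/(0.167×27.7) = 0.0281 K/W
R_concrete block = L/(kA) = 0.12/(0.775×27.7) = 0.00559 K/W
R_outer film = 1/(h_o·A) = 1/(24×27.7) = 0.001504 K/W
Sum of the known resistances R_other = 0.0352 K/W
Required total resistance R_tot = ΔT/Q_allow = 24/140 = 0.1714 K/W
R_glass-fibre batt = R_tot − R_other = 0.1362 K/W
L = R·k·A = 0.1362×0.0492×27.7

L ≈ 186 mm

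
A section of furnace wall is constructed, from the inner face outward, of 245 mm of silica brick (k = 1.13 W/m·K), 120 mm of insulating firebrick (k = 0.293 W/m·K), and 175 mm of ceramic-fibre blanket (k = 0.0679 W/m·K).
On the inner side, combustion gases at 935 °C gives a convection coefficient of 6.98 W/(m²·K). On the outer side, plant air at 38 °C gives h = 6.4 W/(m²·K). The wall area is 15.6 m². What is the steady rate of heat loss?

Treating each layer as a thermal resistance in series:
R_inner film = 1/(h_i·A) = 1/(6.98×15.6) = 0.009184 K/W
R_silica brick = L/(kA) = 0.245/(1.13×15.6) = 0.0139 K/W
R_insulating firebrick = L/(kA) = 0.12/(0.293×15.6) = 0.02625 K/W
R_ceramic-fibre blanket = L/(kA) = 0.175/(0.0679×15.6) = 0.1652 K/W
R_outer film = 1/(h_o·A) = 1/(6.4×15.6) = 0.01002 K/W
R_total = 0.2246 K/W
Q = ΔT / R_total = 897 / 0.2246

Q ≈ 3990 W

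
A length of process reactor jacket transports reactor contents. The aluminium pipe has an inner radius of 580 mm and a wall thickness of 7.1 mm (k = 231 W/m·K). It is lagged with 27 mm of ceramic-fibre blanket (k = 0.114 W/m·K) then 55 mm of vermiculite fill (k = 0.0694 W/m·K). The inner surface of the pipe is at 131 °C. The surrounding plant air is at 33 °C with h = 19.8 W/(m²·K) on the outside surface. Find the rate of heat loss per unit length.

Per-layer cylindrical resistances, series-summed:
R_aluminium pipe wall = ln(587.1/580)/(2π×231×1) = 8.383×10^-6 K/W
R_ceramic-fibre blanket = ln(614.1/587.1)/(2π×0.114×1) = 0.06277 K/W
R_vermiculite fill = ln(669.1/614.1)/(2π×0.0694×1) = 0.1967 K/W
R_outer film = 1/(h_o·2πr_oL) = 1/(19.8×2π×0.6691×1) = 0.01201 K/W
R_total = 0.2715 K/W
Q = ΔT/R_total = 98/0.2715

q′ ≈ 361 W/m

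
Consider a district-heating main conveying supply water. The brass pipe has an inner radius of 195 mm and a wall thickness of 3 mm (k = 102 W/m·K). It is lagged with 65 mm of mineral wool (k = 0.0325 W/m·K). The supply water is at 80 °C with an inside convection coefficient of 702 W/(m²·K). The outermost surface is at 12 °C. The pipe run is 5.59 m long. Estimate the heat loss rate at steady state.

Q ≈ 273 W

Treating each annulus and film as a series resistance:
R_inner film = 1/(h_i·2πr₁L) = 1/(702×2π×0.195×5.59) = 2.08×10^-4 K/W
R_brass pipe wall = ln(198/195)/(2π×102×5.59) = 4.262×10^-6 K/W
R_mineral wool = ln(263/198)/(2π×0.0325×5.59) = 0.2487 K/W
R_total = 0.2489 K/W
Q = ΔT/R_total = 68/0.2489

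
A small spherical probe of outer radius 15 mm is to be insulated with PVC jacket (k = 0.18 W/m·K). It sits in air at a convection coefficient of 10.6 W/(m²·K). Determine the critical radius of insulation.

r_cr ≈ 34 mm

For a sphere r_cr = 2k/h = 2×0.18/10.6
r_cr = 34 mm; since the bare radius (15 mm) is below r_cr, adding a thin layer of insulation will *increase* heat loss.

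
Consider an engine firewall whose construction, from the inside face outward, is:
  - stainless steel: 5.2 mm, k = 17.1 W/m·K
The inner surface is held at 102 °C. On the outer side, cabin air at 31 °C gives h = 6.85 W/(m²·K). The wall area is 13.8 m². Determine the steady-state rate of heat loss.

Treating each layer as a thermal resistance in series:
R_stainless steel = L/(kA) = 0.0052/(17.1×13.8) = 2.204×10^-5 K/W
R_outer film = 1/(h_o·A) = 1/(6.85×13.8) = 0.01058 K/W
R_total = 0.0106 K/W
Q = ΔT / R_total = 71 / 0.0106

Q ≈ 6700 W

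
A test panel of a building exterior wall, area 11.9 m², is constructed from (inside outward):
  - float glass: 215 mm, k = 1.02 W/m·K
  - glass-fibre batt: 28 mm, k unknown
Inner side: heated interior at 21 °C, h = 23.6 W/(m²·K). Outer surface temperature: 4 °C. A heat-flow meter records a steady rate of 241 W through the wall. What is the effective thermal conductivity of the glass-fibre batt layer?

Series thermal resistances:
R_inner film = 1/(h_i·A) = 1/(23.6×11.9) = 0.003561 K/W
R_float glass = L/(kA) = 0.215/(1.02×11.9) = 0.01771 K/W
Sum of known resistances R_other = 0.02127 K/W
Total R = ΔT/Q = 17/241 = 0.07054 K/W
R_glass-fibre batt = R_total − R_other = 0.04927 K/W
k = L/(R·A) = 0.028/(0.04927×11.9)

k ≈ 0.0478 W/(m·K)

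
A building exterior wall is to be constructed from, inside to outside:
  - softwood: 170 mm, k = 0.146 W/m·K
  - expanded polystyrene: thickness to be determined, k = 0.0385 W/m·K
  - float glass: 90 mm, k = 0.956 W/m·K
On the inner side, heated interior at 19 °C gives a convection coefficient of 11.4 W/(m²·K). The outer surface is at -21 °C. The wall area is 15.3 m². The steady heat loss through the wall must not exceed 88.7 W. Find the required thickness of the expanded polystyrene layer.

Thermal resistances in series:
R_inner film = 1/(h_i·A) = 1/(11.4×15.3) = 0.005733 K/W
R_softwood = L/(kA) = 0.17/(0.146×15.3) = 0.0761 K/W
R_float glass = L/(kA) = 0.09/(0.956×15.3) = 0.006153 K/W
Sum of the known resistances R_other = 0.08799 K/W
Required total resistance R_tot = ΔT/Q_allow = 40/88.7 = 0.451 K/W
R_expanded polystyrene = R_tot − R_other = 0.363 K/W
L = R·k·A = 0.363×0.0385×15.3

L ≈ 214 mm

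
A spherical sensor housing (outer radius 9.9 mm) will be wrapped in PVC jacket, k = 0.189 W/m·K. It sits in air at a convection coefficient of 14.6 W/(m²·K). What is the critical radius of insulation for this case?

r_cr ≈ 25.9 mm

For a sphere r_cr = 2k/h = 2×0.189/14.6
r_cr = 25.9 mm; since the bare radius (9.9 mm) is below r_cr, adding a thin layer of insulation will *increase* heat loss.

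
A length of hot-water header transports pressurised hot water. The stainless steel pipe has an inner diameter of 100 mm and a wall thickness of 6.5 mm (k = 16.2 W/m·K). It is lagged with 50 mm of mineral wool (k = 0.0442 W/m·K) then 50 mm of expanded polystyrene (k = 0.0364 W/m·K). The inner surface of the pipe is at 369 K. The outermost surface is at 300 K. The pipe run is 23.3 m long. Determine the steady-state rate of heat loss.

Treating each annulus and film as a series resistance:
R_stainless steel pipe wall = ln(56.5/50)/(2π×16.2×23.3) = 5.153×10^-5 K/W
R_mineral wool = ln(106.5/56.5)/(2π×0.0442×23.3) = 0.09796 K/W
R_expanded polystyrene = ln(156.5/106.5)/(2π×0.0364×23.3) = 0.07223 K/W
R_total = 0.1702 K/W
Q = ΔT/R_total = 69/0.1702

Q ≈ 405 W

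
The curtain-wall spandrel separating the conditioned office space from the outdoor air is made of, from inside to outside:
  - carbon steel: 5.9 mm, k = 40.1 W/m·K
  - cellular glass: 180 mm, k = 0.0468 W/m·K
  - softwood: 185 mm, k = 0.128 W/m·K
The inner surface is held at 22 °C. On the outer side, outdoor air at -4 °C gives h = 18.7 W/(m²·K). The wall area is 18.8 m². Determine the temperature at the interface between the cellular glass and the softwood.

T ≈ 3.29 °C

Series thermal resistances:
R_carbon steel = L/(kA) = 0.0059/(40.1×18.8) = 7.826×10^-6 K/W
R_cellular glass = L/(kA) = 0.18/(0.0468×18.8) = 0.2046 K/W
R_softwood = L/(kA) = 0.185/(0.128×18.8) = 0.07688 K/W
R_outer film = 1/(h_o·A) = 1/(18.7×18.8) = 0.002844 K/W
R_total = 0.2843 K/W;  Q = ΔT/R_total = 26/0.2843 = 91.45 W
T_interface = T_inner − Q·ΣR(inner→interface) = 22 − 91.4×0.2046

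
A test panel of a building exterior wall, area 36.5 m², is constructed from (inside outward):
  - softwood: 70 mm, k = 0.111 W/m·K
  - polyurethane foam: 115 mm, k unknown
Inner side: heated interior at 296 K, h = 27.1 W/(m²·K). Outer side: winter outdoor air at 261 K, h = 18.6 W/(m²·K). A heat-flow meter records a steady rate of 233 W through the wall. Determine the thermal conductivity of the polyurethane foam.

Series thermal resistances:
R_inner film = 1/(h_i·A) = 1/(27.1×36.5) = 0.001011 K/W
R_softwood = L/(kA) = 0.07/(0.111×36.5) = 0.01728 K/W
R_outer film = 1/(h_o·A) = 1/(18.6×36.5) = 0.001473 K/W
Sum of known resistances R_other = 0.01976 K/W
Total R = ΔT/Q = 35/233 = 0.1502 K/W
R_polyurethane foam = R_total − R_other = 0.1305 K/W
k = L/(R·A) = 0.115/(0.1305×36.5)

k ≈ 0.0242 W/(m·K)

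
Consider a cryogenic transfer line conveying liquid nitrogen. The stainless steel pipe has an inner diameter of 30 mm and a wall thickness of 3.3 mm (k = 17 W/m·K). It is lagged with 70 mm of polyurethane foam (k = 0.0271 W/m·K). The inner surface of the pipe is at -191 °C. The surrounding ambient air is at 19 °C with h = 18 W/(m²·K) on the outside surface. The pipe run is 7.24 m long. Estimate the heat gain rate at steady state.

Treating each annulus and film as a series resistance:
R_stainless steel pipe wall = ln(18.3/15)/(2π×17×7.24) = 2.571×10^-4 K/W
R_polyurethane foam = ln(88.3/18.3)/(2π×0.0271×7.24) = 1.277 K/W
R_outer film = 1/(h_o·2πr_oL) = 1/(18×2π×0.0883×7.24) = 0.01383 K/W
R_total = 1.291 K/W
Q = ΔT/R_total = 210/1.291

Q ≈ 163 W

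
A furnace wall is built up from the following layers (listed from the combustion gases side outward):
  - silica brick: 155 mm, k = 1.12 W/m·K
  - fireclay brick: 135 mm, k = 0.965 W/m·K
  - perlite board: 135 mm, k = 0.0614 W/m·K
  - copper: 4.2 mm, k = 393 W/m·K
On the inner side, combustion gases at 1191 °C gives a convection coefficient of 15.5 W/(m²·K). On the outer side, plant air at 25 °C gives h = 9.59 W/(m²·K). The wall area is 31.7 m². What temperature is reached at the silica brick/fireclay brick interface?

Series thermal resistances:
R_inner film = 1/(h_i·A) = 1/(15.5×31.7) = 0.002035 K/W
R_silica brick = L/(kA) = 0.155/(1.12×31.7) = 0.004366 K/W
R_fireclay brick = L/(kA) = 0.135/(0.965×31.7) = 0.004413 K/W
R_perlite board = L/(kA) = 0.135/(0.0614×31.7) = 0.06936 K/W
R_copper = L/(kA) = 0.0042/(393×31.7) = 3.371×10^-7 K/W
R_outer film = 1/(h_o·A) = 1/(9.59×31.7) = 0.003289 K/W
R_total = 0.08346 K/W;  Q = ΔT/R_total = 1166/0.08346 = 13970 W
T_interface = T_inner − Q·ΣR(inner→interface) = 1191 − 14000×0.006401

T ≈ 1100 °C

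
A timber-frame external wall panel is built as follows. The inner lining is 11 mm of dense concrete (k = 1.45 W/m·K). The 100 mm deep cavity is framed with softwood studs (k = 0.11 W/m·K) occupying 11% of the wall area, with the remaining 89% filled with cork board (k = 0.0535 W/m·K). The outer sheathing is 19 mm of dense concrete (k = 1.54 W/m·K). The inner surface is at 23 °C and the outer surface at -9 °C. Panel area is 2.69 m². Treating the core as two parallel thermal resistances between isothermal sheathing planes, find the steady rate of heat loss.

Sheathing layers in series; stud and cavity paths in parallel between them.
R_inner = 0.011/(1.45×2.69) = 0.00282 K/W
R_stud  = 0.1/(0.11×0.11×2.69) = 3.072 K/W
R_cav   = 0.1/(0.0535×0.89×2.69) = 0.7807 K/W
1/R_core = 1/R_stud + 1/R_cav → R_core = 0.6225 K/W
R_outer = 0.019/(1.54×2.69) = 0.004586 K/W
R_total = 0.6299 K/W
Q = ΔT/R_total = 32/0.6299

Q ≈ 50.8 W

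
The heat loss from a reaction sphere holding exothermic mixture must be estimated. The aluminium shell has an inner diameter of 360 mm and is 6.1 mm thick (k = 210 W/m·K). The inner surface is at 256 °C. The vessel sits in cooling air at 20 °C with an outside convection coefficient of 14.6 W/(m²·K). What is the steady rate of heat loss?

For a spherical shell R = (1/r₁ − 1/r₂)/(4πk); film R = 1/(h·4πr²). In series:
R_aluminium shell = (1/0.18 − 1/0.1861)/(4π×210) = 6.901×10^-5 K/W
R_outer film = 1/(h·4πr_o²) = 1/(14.6×4π×0.1861²) = 0.1574 K/W
R_total = 0.1574 K/W
Q = ΔT/R_total = 236/0.1574

Q ≈ 1500 W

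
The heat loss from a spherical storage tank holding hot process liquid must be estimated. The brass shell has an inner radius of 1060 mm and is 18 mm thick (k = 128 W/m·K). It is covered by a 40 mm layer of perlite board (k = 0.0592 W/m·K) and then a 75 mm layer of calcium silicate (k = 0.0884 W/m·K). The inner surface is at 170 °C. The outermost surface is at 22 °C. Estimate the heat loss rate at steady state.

For a spherical shell R = (1/r₁ − 1/r₂)/(4πk); film R = 1/(h·4πr²). In series:
R_brass shell = (1/1.06 − 1/1.078)/(4π×128) = 9.793×10^-6 K/W
R_perlite board = (1/1.078 − 1/1.118)/(4π×0.0592) = 0.04461 K/W
R_calcium silicate = (1/1.118 − 1/1.193)/(4π×0.0884) = 0.05062 K/W
R_total = 0.09524 K/W
Q = ΔT/R_total = 148/0.09524

Q ≈ 1550 W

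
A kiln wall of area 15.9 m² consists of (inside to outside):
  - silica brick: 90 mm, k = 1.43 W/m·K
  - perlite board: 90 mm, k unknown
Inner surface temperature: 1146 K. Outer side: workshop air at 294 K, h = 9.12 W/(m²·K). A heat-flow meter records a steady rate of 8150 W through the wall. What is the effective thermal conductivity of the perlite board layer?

k ≈ 0.0604 W/(m·K)

Treating each layer as a thermal resistance in series:
R_silica brick = L/(kA) = 0.09/(1.43×15.9) = 0.003958 K/W
R_outer film = 1/(h_o·A) = 1/(9.12×15.9) = 0.006896 K/W
Sum of known resistances R_other = 0.01085 K/W
Total R = ΔT/Q = 852/8150 = 0.1045 K/W
R_perlite board = R_total − R_other = 0.09369 K/W
k = L/(R·A) = 0.09/(0.09369×15.9)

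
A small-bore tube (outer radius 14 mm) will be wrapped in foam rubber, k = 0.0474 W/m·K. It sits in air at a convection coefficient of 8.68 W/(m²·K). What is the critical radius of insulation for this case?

For a cylinder r_cr = k/h = 0.0474/8.68
r_cr = 5.46 mm; since the bare radius (14 mm) is above r_cr, any added insulation will reduce heat loss.

r_cr ≈ 5.46 mm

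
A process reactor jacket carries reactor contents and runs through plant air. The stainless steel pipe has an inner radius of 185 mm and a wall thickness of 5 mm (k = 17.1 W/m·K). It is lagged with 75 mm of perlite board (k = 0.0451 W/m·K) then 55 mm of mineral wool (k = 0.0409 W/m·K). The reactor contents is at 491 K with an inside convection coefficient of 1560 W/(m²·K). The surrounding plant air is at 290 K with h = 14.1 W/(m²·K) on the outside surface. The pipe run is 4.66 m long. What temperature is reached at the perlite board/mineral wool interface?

T ≈ 370 K

For a radial system each layer contributes R = ln(r_out/r_in)/(2πkL); films add R = 1/(hA).
R_inner film = 1/(h_i·2πr₁L) = 1/(1560×2π×0.185×4.66) = 1.183×10^-4 K/W
R_stainless steel pipe wall = ln(190/185)/(2π×17.1×4.66) = 5.326×10^-5 K/W
R_perlite board = ln(265/190)/(2π×0.0451×4.66) = 0.252 K/W
R_mineral wool = ln(320/265)/(2π×0.0409×4.66) = 0.1575 K/W
R_outer film = 1/(h_o·2πr_oL) = 1/(14.1×2π×0.32×4.66) = 0.007569 K/W
R_total = 0.4172 K/W
Q = ΔT/R_total = 201/0.4172
Q = 482 W
T_interface = T_inner − Q·ΣR(inner→interface) = 491 − 482×0.2521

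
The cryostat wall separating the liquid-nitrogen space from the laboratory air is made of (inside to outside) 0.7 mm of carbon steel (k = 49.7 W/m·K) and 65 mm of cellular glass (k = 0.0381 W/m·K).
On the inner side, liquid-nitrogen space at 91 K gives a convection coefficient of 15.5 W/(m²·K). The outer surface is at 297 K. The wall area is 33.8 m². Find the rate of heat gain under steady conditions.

Treating each layer as a thermal resistance in series:
R_inner film = 1/(h_i·A) = 1/(15.5×33.8) = 0.001909 K/W
R_carbon steel = L/(kA) = 0.0007/(49.7×33.8) = 4.167×10^-7 K/W
R_cellular glass = L/(kA) = 0.065/(0.0381×33.8) = 0.05047 K/W
R_total = 0.05238 K/W
Q = ΔT / R_total = 206 / 0.05238

Q ≈ 3930 W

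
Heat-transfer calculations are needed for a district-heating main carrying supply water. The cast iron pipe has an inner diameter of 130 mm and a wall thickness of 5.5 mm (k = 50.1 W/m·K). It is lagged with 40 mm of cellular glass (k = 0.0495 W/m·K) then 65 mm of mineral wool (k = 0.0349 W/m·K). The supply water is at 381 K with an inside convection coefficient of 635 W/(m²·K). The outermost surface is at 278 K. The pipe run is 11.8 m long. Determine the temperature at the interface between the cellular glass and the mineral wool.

T ≈ 339 K

Per-layer cylindrical resistances, series-summed:
R_inner film = 1/(h_i·2πr₁L) = 1/(635×2π×0.065×11.8) = 3.268×10^-4 K/W
R_cast iron pipe wall = ln(70.5/65)/(2π×50.1×11.8) = 2.187×10^-5 K/W
R_cellular glass = ln(110.5/70.5)/(2π×0.0495×11.8) = 0.1225 K/W
R_mineral wool = ln(175.5/110.5)/(2π×0.0349×11.8) = 0.1788 K/W
R_total = 0.3016 K/W
Q = ΔT/R_total = 103/0.3016
Q = 342 W
T_interface = T_inner − Q·ΣR(inner→interface) = 381 − 342×0.1228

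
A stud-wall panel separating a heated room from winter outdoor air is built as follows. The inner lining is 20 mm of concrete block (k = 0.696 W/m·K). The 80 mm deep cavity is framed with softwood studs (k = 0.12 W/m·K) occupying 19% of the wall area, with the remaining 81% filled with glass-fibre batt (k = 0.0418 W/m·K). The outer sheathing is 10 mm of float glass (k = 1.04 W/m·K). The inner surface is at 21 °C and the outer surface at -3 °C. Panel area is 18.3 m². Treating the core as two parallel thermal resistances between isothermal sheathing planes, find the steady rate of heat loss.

Q ≈ 303 W

Sheathing layers in series; stud and cavity paths in parallel between them.
R_inner = 0.02/(0.696×18.3) = 0.00157 K/W
R_stud  = 0.08/(0.12×0.19×18.3) = 0.1917 K/W
R_cav   = 0.08/(0.0418×0.81×18.3) = 0.1291 K/W
1/R_core = 1/R_stud + 1/R_cav → R_core = 0.07716 K/W
R_outer = 0.01/(1.04×18.3) = 5.254×10^-4 K/W
R_total = 0.07925 K/W
Q = ΔT/R_total = 24/0.07925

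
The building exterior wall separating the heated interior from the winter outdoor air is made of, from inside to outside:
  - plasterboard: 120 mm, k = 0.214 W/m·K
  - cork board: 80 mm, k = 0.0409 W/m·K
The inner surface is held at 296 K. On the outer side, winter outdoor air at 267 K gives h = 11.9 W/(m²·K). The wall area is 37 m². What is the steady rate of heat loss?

Thermal resistances in series:
R_plasterboard = L/(kA) = 0.12/(0.214×37) = 0.01516 K/W
R_cork board = L/(kA) = 0.08/(0.0409×37) = 0.05286 K/W
R_outer film = 1/(h_o·A) = 1/(11.9×37) = 0.002271 K/W
R_total = 0.07029 K/W
Q = ΔT / R_total = 29 / 0.07029

Q ≈ 413 W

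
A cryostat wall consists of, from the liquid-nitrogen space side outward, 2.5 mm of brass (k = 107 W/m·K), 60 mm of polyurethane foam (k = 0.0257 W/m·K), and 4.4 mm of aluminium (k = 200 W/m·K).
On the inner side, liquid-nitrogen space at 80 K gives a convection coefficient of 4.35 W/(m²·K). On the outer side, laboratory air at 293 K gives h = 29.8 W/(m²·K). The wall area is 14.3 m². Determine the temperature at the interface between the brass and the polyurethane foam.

T ≈ 98.8 K

Series thermal resistances:
R_inner film = 1/(h_i·A) = 1/(4.35×14.3) = 0.01608 K/W
R_brass = L/(kA) = 0.0025/(107×14.3) = 1.634×10^-6 K/W
R_polyurethane foam = L/(kA) = 0.06/(0.0257×14.3) = 0.1633 K/W
R_aluminium = L/(kA) = 0.0044/(200×14.3) = 1.538×10^-6 K/W
R_outer film = 1/(h_o·A) = 1/(29.8×14.3) = 0.002347 K/W
R_total = 0.1817 K/W;  Q = ΔT/R_total = 213/0.1817 = 1172 W
T_interface = T_inner + Q·ΣR(inner→interface) = 80 + 1170×0.01608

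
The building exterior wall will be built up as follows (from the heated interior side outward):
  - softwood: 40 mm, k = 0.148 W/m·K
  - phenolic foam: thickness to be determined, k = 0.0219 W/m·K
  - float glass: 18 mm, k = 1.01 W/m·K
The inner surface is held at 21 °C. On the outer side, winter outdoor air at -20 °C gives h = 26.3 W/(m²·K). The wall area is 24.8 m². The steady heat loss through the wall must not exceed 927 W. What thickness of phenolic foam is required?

Series thermal resistances:
R_softwood = L/(kA) = 0.04/(0.148×24.8) = 0.0109 K/W
R_float glass = L/(kA) = 0.018/(1.01×24.8) = 7.186×10^-4 K/W
R_outer film = 1/(h_o·A) = 1/(26.3×24.8) = 0.001533 K/W
Sum of the known resistances R_other = 0.01315 K/W
Required total resistance R_tot = ΔT/Q_allow = 41/927 = 0.04423 K/W
R_phenolic foam = R_tot − R_other = 0.03108 K/W
L = R·k·A = 0.03108×0.0219×24.8

L ≈ 16.9 mm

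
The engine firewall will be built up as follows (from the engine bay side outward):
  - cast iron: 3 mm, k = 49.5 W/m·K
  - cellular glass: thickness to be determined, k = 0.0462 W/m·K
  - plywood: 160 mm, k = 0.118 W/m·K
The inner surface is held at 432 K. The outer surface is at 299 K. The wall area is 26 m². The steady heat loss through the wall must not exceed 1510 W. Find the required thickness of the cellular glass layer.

Using the resistance-network approach (series):
R_cast iron = L/(kA) = 0.003/(49.5×26) = 2.331×10^-6 K/W
R_plywood = L/(kA) = 0.16/(0.118×26) = 0.05215 K/W
Sum of the known resistances R_other = 0.05215 K/W
Required total resistance R_tot = ΔT/Q_allow = 133/1510 = 0.08808 K/W
R_cellular glass = R_tot − R_other = 0.03593 K/W
L = R·k·A = 0.03593×0.0462×26

L ≈ 43.2 mm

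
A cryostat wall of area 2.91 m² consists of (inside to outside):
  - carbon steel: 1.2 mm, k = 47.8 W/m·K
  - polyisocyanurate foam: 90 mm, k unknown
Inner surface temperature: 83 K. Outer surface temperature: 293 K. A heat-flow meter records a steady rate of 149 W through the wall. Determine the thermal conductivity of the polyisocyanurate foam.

Thermal resistances in series:
R_carbon steel = L/(kA) = 0.0012/(47.8×2.91) = 8.627×10^-6 K/W
Sum of known resistances R_other = 8.627×10^-6 K/W
Total R = ΔT/Q = 210/149 = 1.409 K/W
R_polyisocyanurate foam = R_total − R_other = 1.409 K/W
k = L/(R·A) = 0.09/(1.409×2.91)

k ≈ 0.0219 W/(m·K)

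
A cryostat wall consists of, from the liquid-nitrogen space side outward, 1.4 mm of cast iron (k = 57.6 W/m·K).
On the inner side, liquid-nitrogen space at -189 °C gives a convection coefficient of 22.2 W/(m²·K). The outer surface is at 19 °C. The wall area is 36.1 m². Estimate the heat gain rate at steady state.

Q ≈ 167000 W

Model the wall as resistances in series:
R_inner film = 1/(h_i·A) = 1/(22.2×36.1) = 0.001248 K/W
R_cast iron = L/(kA) = 0.0014/(57.6×36.1) = 6.733×10^-7 K/W
R_total = 0.001248 K/W
Q = ΔT / R_total = 208 / 0.001248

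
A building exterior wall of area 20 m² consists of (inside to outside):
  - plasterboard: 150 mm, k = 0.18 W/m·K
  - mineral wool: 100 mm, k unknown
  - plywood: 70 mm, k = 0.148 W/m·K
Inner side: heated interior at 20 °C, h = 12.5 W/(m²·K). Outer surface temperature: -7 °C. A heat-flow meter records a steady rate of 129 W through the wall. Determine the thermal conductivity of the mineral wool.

k ≈ 0.0357 W/(m·K)

Thermal resistances in series:
R_inner film = 1/(h_i·A) = 1/(12.5×20) = 0.004 K/W
R_plasterboard = L/(kA) = 0.15/(0.18×20) = 0.04167 K/W
R_plywood = L/(kA) = 0.07/(0.148×20) = 0.02365 K/W
Sum of known resistances R_other = 0.06932 K/W
Total R = ΔT/Q = 27/129 = 0.2093 K/W
R_mineral wool = R_total − R_other = 0.14 K/W
k = L/(R·A) = 0.1/(0.14×20)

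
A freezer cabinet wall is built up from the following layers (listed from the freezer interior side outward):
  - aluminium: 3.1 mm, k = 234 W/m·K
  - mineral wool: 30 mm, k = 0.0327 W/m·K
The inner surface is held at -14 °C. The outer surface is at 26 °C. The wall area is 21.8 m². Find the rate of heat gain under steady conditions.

Q ≈ 950 W

Series thermal resistances:
R_aluminium = L/(kA) = 0.0031/(234×21.8) = 6.077×10^-7 K/W
R_mineral wool = L/(kA) = 0.03/(0.0327×21.8) = 0.04208 K/W
R_total = 0.04208 K/W
Q = ΔT / R_total = 40 / 0.04208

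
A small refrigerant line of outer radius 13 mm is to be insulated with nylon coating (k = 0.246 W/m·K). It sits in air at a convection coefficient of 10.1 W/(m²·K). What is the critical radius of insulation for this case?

r_cr ≈ 24.4 mm

For a cylinder r_cr = k/h = 0.246/10.1
r_cr = 24.4 mm; since the bare radius (13 mm) is below r_cr, adding a thin layer of insulation will *increase* heat loss.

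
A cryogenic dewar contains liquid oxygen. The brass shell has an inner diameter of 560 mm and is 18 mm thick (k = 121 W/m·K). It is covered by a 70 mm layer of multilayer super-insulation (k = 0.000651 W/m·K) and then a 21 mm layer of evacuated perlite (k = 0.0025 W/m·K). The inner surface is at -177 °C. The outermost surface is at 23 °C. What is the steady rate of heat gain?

For a spherical shell R = (1/r₁ − 1/r₂)/(4πk); film R = 1/(h·4πr²). In series:
R_brass shell = (1/0.28 − 1/0.298)/(4π×121) = 1.419×10^-4 K/W
R_multilayer super-insulation = (1/0.298 − 1/0.368)/(4π×0.000651) = 78.03 K/W
R_evacuated perlite = (1/0.368 − 1/0.389)/(4π×0.0025) = 4.67 K/W
R_total = 82.7 K/W
Q = ΔT/R_total = 200/82.7

Q ≈ 2.42 W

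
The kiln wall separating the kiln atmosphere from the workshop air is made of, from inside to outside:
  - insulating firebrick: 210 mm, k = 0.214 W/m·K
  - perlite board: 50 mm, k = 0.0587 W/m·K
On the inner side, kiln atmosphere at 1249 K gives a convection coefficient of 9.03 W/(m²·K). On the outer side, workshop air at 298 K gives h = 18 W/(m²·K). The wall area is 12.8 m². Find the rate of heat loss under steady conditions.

Q ≈ 6090 W

Thermal resistances in series:
R_inner film = 1/(h_i·A) = 1/(9.03×12.8) = 0.008652 K/W
R_insulating firebrick = L/(kA) = 0.21/(0.214×12.8) = 0.07666 K/W
R_perlite board = L/(kA) = 0.05/(0.0587×12.8) = 0.06655 K/W
R_outer film = 1/(h_o·A) = 1/(18×12.8) = 0.00434 K/W
R_total = 0.1562 K/W
Q = ΔT / R_total = 951 / 0.1562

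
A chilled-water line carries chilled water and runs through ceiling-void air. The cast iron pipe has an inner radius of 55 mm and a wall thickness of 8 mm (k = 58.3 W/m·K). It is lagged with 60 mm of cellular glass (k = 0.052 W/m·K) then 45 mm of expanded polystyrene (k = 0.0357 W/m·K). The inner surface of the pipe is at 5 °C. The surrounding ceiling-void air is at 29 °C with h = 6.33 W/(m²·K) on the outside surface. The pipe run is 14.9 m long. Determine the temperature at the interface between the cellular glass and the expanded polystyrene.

Cylindrical conduction, so R = ln(r₂/r₁)/(2πkL) per layer, in series:
R_cast iron pipe wall = ln(63/55)/(2π×58.3×14.9) = 2.488×10^-5 K/W
R_cellular glass = ln(123/63)/(2π×0.052×14.9) = 0.1374 K/W
R_expanded polystyrene = ln(168/123)/(2π×0.0357×14.9) = 0.09329 K/W
R_outer film = 1/(h_o·2πr_oL) = 1/(6.33×2π×0.168×14.9) = 0.01004 K/W
R_total = 0.2408 K/W
Q = ΔT/R_total = 24/0.2408
Q = 99.7 W
T_interface = T_inner + Q·ΣR(inner→interface) = 5 + 99.7×0.1375

T ≈ 18.7 °C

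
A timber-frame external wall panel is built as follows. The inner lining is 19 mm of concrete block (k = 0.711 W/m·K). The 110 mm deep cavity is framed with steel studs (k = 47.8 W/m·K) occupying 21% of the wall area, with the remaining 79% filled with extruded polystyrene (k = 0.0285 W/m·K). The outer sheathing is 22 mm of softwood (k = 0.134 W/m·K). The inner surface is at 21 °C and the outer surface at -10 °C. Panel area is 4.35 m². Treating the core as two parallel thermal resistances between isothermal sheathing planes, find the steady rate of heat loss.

Sheathing layers in series; stud and cavity paths in parallel between them.
R_inner = 0.019/(0.711×4.35) = 0.006143 K/W
R_stud  = 0.11/(47.8×0.21×4.35) = 0.002519 K/W
R_cav   = 0.11/(0.0285×0.79×4.35) = 1.123 K/W
1/R_core = 1/R_stud + 1/R_cav → R_core = 0.002514 K/W
R_outer = 0.022/(0.134×4.35) = 0.03774 K/W
R_total = 0.0464 K/W
Q = ΔT/R_total = 31/0.0464

Q ≈ 668 W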